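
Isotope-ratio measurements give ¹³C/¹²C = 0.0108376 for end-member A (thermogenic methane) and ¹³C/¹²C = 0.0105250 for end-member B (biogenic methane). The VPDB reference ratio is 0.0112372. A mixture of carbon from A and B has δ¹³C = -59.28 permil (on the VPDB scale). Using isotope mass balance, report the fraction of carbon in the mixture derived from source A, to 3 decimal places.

δ_A = (0.0108376/0.0112372 − 1)×1000 = (0.964440 − 1)×1000 = -35.560 permil
δ_B = (0.0105250/0.0112372 − 1)×1000 = (0.936621 − 1)×1000 = -63.379 permil
f_A = (δ_mix − δ_B)/(δ_A − δ_B) = (-59.28 − (-63.379))/(-35.560 − (-63.379))
f_A = 4.099 / 27.818 = 0.1473

0.147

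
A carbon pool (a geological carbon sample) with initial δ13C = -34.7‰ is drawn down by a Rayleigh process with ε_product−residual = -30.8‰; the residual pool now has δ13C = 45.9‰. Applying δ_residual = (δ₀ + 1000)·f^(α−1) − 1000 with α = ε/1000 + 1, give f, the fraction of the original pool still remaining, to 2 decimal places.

0.07

α − 1 = ε/1000 = -0.0308
(δ_res + 1000)/(δ₀ + 1000) = (45.9 + 1000)/(-34.7 + 1000) = 1045.9/965.3 = 1.083497
f = 1.083497^(1/-0.0308) = exp(ln(1.083497)/-0.0308) = exp(0.08019/-0.0308)
f = exp(-2.6037) = 0.0740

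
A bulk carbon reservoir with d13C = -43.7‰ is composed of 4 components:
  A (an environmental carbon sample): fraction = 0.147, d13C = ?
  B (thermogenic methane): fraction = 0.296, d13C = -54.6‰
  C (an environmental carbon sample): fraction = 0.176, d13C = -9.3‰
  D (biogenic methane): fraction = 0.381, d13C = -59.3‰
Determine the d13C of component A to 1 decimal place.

Isotope mass balance: δ_bulk = Σ fᵢ·δᵢ.
-43.7 = 0.147×δ_A + 0.296×(-54.6) + 0.176×(-9.3) + 0.381×(-59.3)
0.147·δ_A = -43.7 − (-40.392) = -3.308
δ_A = -3.308 / 0.147 = -22.51‰

-22.5‰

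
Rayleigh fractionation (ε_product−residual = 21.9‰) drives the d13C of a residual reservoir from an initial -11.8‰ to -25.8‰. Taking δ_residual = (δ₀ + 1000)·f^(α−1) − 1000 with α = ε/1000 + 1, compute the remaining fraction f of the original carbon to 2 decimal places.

α − 1 = ε/1000 = 0.0219
(δ_res + 1000)/(δ₀ + 1000) = (-25.8 + 1000)/(-11.8 + 1000) = 974.2/988.2 = 0.985833
f = 0.985833^(1/0.0219) = exp(ln(0.985833)/0.0219) = exp(-0.01427/0.0219)
f = exp(-0.6515) = 0.5212

0.52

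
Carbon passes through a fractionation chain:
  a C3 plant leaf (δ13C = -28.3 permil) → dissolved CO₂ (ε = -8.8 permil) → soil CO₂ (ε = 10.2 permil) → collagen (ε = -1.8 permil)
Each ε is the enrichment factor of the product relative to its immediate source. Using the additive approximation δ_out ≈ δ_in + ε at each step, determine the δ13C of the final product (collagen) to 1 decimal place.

-28.7 permil

step 1: δ ≈ -28.3 + (-8.8) = -37.1 permil
step 2: δ ≈ -37.1 + (10.2) = -26.9 permil
step 3: δ ≈ -26.9 + (-1.8) = -28.7 permil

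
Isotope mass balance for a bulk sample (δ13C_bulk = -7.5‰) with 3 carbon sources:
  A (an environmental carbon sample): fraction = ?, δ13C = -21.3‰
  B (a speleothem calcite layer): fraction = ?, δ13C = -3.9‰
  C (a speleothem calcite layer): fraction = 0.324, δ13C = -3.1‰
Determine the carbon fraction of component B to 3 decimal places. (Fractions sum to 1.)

0.454

Let f_B and f_A be the unknown fractions; fractions sum to 1 so f_B + f_A = 0.676.
Mass balance: Σ fᵢ·δᵢ = δ_bulk ⇒ f_B·(-3.9) + f_A·(-21.3) = -7.5 − (-1.004) = -6.496
Substitute f_A = 0.676 − f_B:
f_B·(-3.9 − -21.3) = -6.496 − 0.676×(-21.3) = 7.903
f_B = 7.903 / 17.4 = 0.4542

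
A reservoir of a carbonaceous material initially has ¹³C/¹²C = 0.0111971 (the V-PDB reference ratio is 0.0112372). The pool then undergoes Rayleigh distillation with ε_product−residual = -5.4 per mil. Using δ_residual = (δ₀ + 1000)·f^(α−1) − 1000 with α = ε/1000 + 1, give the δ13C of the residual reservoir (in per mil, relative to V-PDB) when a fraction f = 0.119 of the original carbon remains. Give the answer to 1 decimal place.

δ₀ = (0.0111971/0.0112372 − 1)×1000 = (0.996431 − 1)×1000 = -3.569 per mil
α − 1 = ε/1000 = -0.0054
f^(α−1) = 0.119^(-0.0054) = 1.011561
δ_res = (-3.569 + 1000) × 1.011561 − 1000 = 1007.951 − 1000 = 7.95 per mil

8.0 per mil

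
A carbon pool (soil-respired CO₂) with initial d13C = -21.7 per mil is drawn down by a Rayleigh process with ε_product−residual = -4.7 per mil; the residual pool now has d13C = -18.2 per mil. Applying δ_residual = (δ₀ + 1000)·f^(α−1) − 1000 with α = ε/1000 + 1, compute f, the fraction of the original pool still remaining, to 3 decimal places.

α − 1 = ε/1000 = -0.0047
(δ_res + 1000)/(δ₀ + 1000) = (-18.2 + 1000)/(-21.7 + 1000) = 981.8/978.3 = 1.003578
f = 1.003578^(1/-0.0047) = exp(ln(1.003578)/-0.0047) = exp(0.00357/-0.0047)
f = exp(-0.7598) = 0.4677

0.468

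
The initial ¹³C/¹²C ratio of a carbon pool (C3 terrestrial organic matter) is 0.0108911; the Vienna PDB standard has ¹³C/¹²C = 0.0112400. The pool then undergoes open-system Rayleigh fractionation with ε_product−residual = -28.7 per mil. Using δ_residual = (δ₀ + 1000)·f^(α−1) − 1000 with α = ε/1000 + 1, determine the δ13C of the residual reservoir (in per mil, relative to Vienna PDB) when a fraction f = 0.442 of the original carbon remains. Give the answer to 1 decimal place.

δ₀ = (0.0108911/0.0112400 − 1)×1000 = (0.968959 − 1)×1000 = -31.041 per mil
α − 1 = ε/1000 = -0.0287
f^(α−1) = 0.442^(-0.0287) = 1.023709
δ_res = (-31.041 + 1000) × 1.023709 − 1000 = 991.932 − 1000 = -8.07 per mil

-8.1 per mil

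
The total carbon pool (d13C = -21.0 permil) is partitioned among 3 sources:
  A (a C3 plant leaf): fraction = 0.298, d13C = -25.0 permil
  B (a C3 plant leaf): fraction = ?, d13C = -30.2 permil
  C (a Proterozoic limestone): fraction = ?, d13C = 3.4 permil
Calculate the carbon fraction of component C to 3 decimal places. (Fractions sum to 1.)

Let f_C and f_B be the unknown fractions; fractions sum to 1 so f_C + f_B = 0.702.
Mass balance: Σ fᵢ·δᵢ = δ_bulk ⇒ f_C·(3.4) + f_B·(-30.2) = -21.0 − (-7.450) = -13.550
Substitute f_B = 0.702 − f_C:
f_C·(3.4 − -30.2) = -13.550 − 0.702×(-30.2) = 7.650
f_C = 7.650 / 33.6 = 0.2277

0.228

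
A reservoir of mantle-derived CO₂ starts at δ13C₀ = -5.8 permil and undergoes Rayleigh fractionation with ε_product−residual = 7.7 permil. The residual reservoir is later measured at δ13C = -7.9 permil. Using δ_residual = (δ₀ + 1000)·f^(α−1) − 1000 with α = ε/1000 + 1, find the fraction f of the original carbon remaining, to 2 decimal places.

0.76

α − 1 = ε/1000 = 0.0077
(δ_res + 1000)/(δ₀ + 1000) = (-7.9 + 1000)/(-5.8 + 1000) = 992.1/994.2 = 0.997888
f = 0.997888^(1/0.0077) = exp(ln(0.997888)/0.0077) = exp(-0.00211/0.0077)
f = exp(-0.2746) = 0.7599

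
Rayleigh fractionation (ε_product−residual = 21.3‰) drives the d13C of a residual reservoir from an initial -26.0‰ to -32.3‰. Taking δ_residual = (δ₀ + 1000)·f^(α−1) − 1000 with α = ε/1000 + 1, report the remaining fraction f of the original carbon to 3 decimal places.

α − 1 = ε/1000 = 0.0213
(δ_res + 1000)/(δ₀ + 1000) = (-32.3 + 1000)/(-26.0 + 1000) = 967.7/974.0 = 0.993532
f = 0.993532^(1/0.0213) = exp(ln(0.993532)/0.0213) = exp(-0.00649/0.0213)
f = exp(-0.3047) = 0.7374

0.737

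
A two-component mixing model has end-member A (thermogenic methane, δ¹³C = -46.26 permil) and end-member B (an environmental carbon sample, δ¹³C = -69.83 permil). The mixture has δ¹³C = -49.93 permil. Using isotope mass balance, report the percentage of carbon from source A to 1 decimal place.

84.4%

δ_mix = f_A·δ_A + (1 − f_A)·δ_B  ⇒  f_A = (δ_mix − δ_B)/(δ_A − δ_B)
f_A = (-49.93 − (-69.83)) / (-46.26 − (-69.83))
f_A = 19.90 / 23.57 = 0.8443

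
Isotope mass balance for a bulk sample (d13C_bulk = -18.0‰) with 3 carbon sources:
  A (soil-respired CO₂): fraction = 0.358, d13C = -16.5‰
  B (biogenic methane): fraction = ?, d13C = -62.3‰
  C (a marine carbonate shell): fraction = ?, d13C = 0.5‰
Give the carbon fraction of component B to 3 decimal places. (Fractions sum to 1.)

0.198

Let f_B and f_C be the unknown fractions; fractions sum to 1 so f_B + f_C = 0.642.
Mass balance: Σ fᵢ·δᵢ = δ_bulk ⇒ f_B·(-62.3) + f_C·(0.5) = -18.0 − (-5.907) = -12.093
Substitute f_C = 0.642 − f_B:
f_B·(-62.3 − 0.5) = -12.093 − 0.642×(0.5) = -12.414
f_B = -12.414 / -62.8 = 0.1977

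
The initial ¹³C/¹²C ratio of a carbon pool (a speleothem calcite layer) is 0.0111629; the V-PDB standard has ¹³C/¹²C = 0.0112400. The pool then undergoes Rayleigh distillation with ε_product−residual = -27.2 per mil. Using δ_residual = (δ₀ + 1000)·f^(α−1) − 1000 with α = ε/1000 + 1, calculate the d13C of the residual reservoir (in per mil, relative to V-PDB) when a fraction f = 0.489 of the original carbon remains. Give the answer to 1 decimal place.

12.7 per mil

δ₀ = (0.0111629/0.0112400 − 1)×1000 = (0.993141 − 1)×1000 = -6.859 per mil
α − 1 = ε/1000 = -0.0272
f^(α−1) = 0.489^(-0.0272) = 1.019649
δ_res = (-6.859 + 1000) × 1.019649 − 1000 = 1012.655 − 1000 = 12.66 per mil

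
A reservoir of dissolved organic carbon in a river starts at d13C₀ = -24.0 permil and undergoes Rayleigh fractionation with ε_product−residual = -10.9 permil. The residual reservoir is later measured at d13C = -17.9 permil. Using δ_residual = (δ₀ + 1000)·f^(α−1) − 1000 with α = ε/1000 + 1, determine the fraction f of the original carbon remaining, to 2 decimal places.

α − 1 = ε/1000 = -0.0109
(δ_res + 1000)/(δ₀ + 1000) = (-17.9 + 1000)/(-24.0 + 1000) = 982.1/976.0 = 1.006250
f = 1.006250^(1/-0.0109) = exp(ln(1.006250)/-0.0109) = exp(0.00623/-0.0109)
f = exp(-0.5716) = 0.5646

0.56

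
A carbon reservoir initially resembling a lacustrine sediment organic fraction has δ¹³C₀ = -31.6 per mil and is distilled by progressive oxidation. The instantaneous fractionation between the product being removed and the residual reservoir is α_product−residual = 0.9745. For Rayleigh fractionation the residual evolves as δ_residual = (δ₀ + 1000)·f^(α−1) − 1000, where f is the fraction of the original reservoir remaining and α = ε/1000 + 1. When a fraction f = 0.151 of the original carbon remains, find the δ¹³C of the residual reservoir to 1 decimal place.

16.2 per mil

Rayleigh residual: δ_res = (δ₀ + 1000)·f^(α−1) − 1000
α − 1 = -0.02550
f^(α−1) = 0.151^(-0.02550) = 1.049388
δ_res = (-31.6 + 1000) × 1.049388 − 1000 = 1016.227 − 1000 = 16.23 per mil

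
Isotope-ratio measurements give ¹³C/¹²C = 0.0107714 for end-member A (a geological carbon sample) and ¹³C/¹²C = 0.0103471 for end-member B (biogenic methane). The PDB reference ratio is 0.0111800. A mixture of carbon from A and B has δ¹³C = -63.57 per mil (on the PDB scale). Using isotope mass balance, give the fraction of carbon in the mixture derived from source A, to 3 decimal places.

δ_A = (0.0107714/0.0111800 − 1)×1000 = (0.963453 − 1)×1000 = -36.547 per mil
δ_B = (0.0103471/0.0111800 − 1)×1000 = (0.925501 − 1)×1000 = -74.499 per mil
f_A = (δ_mix − δ_B)/(δ_A − δ_B) = (-63.57 − (-74.499))/(-36.547 − (-74.499))
f_A = 10.929 / 37.952 = 0.2880

0.288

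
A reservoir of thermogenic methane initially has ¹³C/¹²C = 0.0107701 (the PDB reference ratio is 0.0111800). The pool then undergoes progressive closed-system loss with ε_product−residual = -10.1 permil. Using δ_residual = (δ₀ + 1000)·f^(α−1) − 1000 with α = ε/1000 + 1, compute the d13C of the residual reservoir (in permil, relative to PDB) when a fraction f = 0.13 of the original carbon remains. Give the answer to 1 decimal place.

δ₀ = (0.0107701/0.0111800 − 1)×1000 = (0.963336 − 1)×1000 = -36.664 permil
α − 1 = ε/1000 = -0.0101
f^(α−1) = 0.13^(-0.0101) = 1.020820
δ_res = (-36.664 + 1000) × 1.020820 − 1000 = 983.393 − 1000 = -16.61 permil

-16.6 permil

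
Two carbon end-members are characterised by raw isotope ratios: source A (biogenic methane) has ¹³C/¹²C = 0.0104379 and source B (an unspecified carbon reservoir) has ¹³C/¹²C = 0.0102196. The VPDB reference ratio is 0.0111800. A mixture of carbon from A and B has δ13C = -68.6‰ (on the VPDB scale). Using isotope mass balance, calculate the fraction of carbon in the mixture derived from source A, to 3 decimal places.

0.886

δ_A = (0.0104379/0.0111800 − 1)×1000 = (0.933623 − 1)×1000 = -66.377‰
δ_B = (0.0102196/0.0111800 − 1)×1000 = (0.914097 − 1)×1000 = -85.903‰
f_A = (δ_mix − δ_B)/(δ_A − δ_B) = (-68.6 − (-85.903))/(-66.377 − (-85.903))
f_A = 17.303 / 19.526 = 0.8862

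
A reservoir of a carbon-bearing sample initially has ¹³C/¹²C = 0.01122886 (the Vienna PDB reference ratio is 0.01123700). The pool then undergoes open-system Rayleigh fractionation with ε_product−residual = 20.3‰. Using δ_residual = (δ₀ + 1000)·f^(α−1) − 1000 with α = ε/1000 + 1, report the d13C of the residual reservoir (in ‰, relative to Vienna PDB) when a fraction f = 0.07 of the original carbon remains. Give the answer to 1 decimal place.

δ₀ = (0.01122886/0.01123700 − 1)×1000 = (0.999276 − 1)×1000 = -0.724‰
α − 1 = ε/1000 = 0.0203
f^(α−1) = 0.07^(0.0203) = 0.947448
δ_res = (-0.724 + 1000) × 0.947448 − 1000 = 946.762 − 1000 = -53.24‰

-53.2‰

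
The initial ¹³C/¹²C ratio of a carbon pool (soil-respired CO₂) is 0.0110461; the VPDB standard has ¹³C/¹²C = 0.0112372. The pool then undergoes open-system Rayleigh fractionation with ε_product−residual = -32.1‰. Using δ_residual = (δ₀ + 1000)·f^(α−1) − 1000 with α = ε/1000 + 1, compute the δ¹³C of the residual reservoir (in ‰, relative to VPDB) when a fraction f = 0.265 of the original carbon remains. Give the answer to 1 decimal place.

δ₀ = (0.0110461/0.0112372 − 1)×1000 = (0.982994 − 1)×1000 = -17.006‰
α − 1 = ε/1000 = -0.0321
f^(α−1) = 0.265^(-0.0321) = 1.043551
δ_res = (-17.006 + 1000) × 1.043551 − 1000 = 1025.805 − 1000 = 25.80‰

25.8‰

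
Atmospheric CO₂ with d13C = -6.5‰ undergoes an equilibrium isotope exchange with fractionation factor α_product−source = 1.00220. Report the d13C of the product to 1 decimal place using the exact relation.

-4.3‰

δ_product = (δ_source + 1000)·α − 1000
δ_product = (-6.5 + 1000) × 1.00220 − 1000
δ_product = 995.686 − 1000 = -4.31‰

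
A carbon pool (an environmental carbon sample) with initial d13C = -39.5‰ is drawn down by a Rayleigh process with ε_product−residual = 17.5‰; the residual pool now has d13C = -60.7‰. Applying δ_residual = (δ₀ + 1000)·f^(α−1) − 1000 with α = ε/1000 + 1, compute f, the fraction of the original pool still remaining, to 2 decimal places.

α − 1 = ε/1000 = 0.0175
(δ_res + 1000)/(δ₀ + 1000) = (-60.7 + 1000)/(-39.5 + 1000) = 939.3/960.5 = 0.977928
f = 0.977928^(1/0.0175) = exp(ln(0.977928)/0.0175) = exp(-0.02232/0.0175)
f = exp(-1.2754) = 0.2793

0.28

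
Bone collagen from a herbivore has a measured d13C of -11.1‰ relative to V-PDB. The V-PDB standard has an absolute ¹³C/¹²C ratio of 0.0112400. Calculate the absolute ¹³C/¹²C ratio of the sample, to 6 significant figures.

R_sample = R_standard × (d13C/1000 + 1)
R_sample = 0.0112400 × (-11.1/1000 + 1) = 0.0112400 × 0.988900
R_sample = 0.0111152

0.0111152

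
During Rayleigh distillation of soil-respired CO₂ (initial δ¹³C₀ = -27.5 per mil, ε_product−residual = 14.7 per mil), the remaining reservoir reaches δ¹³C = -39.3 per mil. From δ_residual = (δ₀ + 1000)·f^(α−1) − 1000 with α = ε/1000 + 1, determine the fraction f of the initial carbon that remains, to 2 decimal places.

0.44

α − 1 = ε/1000 = 0.0147
(δ_res + 1000)/(δ₀ + 1000) = (-39.3 + 1000)/(-27.5 + 1000) = 960.7/972.5 = 0.987866
f = 0.987866^(1/0.0147) = exp(ln(0.987866)/0.0147) = exp(-0.01221/0.0147)
f = exp(-0.8305) = 0.4358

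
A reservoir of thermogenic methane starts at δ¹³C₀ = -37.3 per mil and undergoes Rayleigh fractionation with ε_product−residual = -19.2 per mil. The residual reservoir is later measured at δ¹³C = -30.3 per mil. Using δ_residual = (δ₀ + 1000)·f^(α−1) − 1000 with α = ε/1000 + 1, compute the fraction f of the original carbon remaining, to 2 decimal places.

α − 1 = ε/1000 = -0.0192
(δ_res + 1000)/(δ₀ + 1000) = (-30.3 + 1000)/(-37.3 + 1000) = 969.7/962.7 = 1.007271
f = 1.007271^(1/-0.0192) = exp(ln(1.007271)/-0.0192) = exp(0.00724/-0.0192)
f = exp(-0.3773) = 0.6857

0.69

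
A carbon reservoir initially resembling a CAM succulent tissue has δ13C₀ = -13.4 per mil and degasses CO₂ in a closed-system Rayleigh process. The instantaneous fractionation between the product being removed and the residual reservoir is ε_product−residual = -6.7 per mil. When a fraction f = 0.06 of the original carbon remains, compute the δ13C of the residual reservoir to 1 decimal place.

Rayleigh residual: δ_res = (δ₀ + 1000)·f^(α−1) − 1000
α = ε/1000 + 1 = 0.99330, so α − 1 = -0.00670
f^(α−1) = 0.06^(-0.00670) = 1.019029
δ_res = (-13.4 + 1000) × 1.019029 − 1000 = 1005.374 − 1000 = 5.37 per mil

5.4 per mil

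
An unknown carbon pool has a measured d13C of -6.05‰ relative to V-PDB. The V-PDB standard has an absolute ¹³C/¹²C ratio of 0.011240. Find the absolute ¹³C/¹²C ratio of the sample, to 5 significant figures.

R_sample = R_standard × (d13C/1000 + 1)
R_sample = 0.011240 × (-6.05/1000 + 1) = 0.011240 × 0.993950
R_sample = 0.0111720

0.011172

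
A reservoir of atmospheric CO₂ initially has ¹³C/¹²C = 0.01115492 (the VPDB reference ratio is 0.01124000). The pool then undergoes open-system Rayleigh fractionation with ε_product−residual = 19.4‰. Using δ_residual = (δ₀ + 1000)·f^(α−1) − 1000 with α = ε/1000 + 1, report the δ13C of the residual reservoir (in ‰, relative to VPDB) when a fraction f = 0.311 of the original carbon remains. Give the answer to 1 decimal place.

-29.8‰

δ₀ = (0.01115492/0.01124000 − 1)×1000 = (0.992431 − 1)×1000 = -7.569‰
α − 1 = ε/1000 = 0.0194
f^(α−1) = 0.311^(0.0194) = 0.977596
δ_res = (-7.569 + 1000) × 0.977596 − 1000 = 970.196 − 1000 = -29.80‰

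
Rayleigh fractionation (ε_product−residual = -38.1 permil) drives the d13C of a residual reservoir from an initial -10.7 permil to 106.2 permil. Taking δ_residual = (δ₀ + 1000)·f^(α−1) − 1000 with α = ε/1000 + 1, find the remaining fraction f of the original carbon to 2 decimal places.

0.05

α − 1 = ε/1000 = -0.0381
(δ_res + 1000)/(δ₀ + 1000) = (106.2 + 1000)/(-10.7 + 1000) = 1106.2/989.3 = 1.118164
f = 1.118164^(1/-0.0381) = exp(ln(1.118164)/-0.0381) = exp(0.11169/-0.0381)
f = exp(-2.9315) = 0.0533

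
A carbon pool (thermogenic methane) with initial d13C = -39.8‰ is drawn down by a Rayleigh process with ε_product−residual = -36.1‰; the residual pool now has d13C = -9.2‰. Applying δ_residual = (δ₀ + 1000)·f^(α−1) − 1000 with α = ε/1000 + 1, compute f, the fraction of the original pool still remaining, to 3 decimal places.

α − 1 = ε/1000 = -0.0361
(δ_res + 1000)/(δ₀ + 1000) = (-9.2 + 1000)/(-39.8 + 1000) = 990.8/960.2 = 1.031868
f = 1.031868^(1/-0.0361) = exp(ln(1.031868)/-0.0361) = exp(0.03137/-0.0361)
f = exp(-0.8690) = 0.4194

0.419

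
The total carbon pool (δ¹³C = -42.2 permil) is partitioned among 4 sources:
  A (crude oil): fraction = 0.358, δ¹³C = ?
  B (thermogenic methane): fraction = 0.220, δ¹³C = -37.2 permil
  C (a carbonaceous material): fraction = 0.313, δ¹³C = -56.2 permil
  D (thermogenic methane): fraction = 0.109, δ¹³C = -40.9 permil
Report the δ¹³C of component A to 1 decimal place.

Isotope mass balance: δ_bulk = Σ fᵢ·δᵢ.
-42.2 = 0.358×δ_A + 0.220×(-37.2) + 0.313×(-56.2) + 0.109×(-40.9)
0.358·δ_A = -42.2 − (-30.233) = -11.967
δ_A = -11.967 / 0.358 = -33.43 permil

-33.4 permil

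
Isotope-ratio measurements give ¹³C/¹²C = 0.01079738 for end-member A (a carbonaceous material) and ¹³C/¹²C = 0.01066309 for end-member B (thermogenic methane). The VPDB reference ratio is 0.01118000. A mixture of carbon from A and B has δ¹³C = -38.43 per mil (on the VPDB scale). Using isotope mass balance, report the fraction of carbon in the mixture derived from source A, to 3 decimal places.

0.650

δ_A = (0.01079738/0.01118000 − 1)×1000 = (0.965776 − 1)×1000 = -34.224 per mil
δ_B = (0.01066309/0.01118000 − 1)×1000 = (0.953765 − 1)×1000 = -46.235 per mil
f_A = (δ_mix − δ_B)/(δ_A − δ_B) = (-38.43 − (-46.235))/(-34.224 − (-46.235))
f_A = 7.805 / 12.012 = 0.6498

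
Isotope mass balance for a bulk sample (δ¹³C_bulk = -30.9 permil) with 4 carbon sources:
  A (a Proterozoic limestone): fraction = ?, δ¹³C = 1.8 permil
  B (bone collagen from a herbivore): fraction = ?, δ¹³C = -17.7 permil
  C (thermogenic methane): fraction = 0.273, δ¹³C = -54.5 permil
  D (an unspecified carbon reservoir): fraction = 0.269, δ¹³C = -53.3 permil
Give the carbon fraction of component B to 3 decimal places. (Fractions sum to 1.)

0.129

Let f_B and f_A be the unknown fractions; fractions sum to 1 so f_B + f_A = 0.458.
Mass balance: Σ fᵢ·δᵢ = δ_bulk ⇒ f_B·(-17.7) + f_A·(1.8) = -30.9 − (-29.216) = -1.684
Substitute f_A = 0.458 − f_B:
f_B·(-17.7 − 1.8) = -1.684 − 0.458×(1.8) = -2.508
f_B = -2.508 / -19.5 = 0.1286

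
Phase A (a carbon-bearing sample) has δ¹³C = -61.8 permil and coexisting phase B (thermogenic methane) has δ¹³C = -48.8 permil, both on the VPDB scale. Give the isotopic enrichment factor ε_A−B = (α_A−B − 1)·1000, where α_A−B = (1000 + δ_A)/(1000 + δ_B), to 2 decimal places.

-13.67 permil

α_A−B = (1000 + -61.8) / (1000 + -48.8) = 938.2 / 951.2 = 0.986333
ε_A−B = (0.986333 − 1) × 1000 = -13.667 permil
(The approximation ε ≈ δ_A − δ_B would give -13.0 permil.)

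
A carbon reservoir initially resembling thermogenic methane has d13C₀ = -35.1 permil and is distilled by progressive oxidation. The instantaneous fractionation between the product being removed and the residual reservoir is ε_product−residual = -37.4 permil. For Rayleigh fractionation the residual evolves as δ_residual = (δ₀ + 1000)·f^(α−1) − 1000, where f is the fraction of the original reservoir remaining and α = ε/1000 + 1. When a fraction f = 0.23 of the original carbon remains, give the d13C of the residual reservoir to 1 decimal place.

19.4 permil

Rayleigh residual: δ_res = (δ₀ + 1000)·f^(α−1) − 1000
α = ε/1000 + 1 = 0.96260, so α − 1 = -0.03740
f^(α−1) = 0.23^(-0.03740) = 1.056505
δ_res = (-35.1 + 1000) × 1.056505 − 1000 = 1019.421 − 1000 = 19.42 permil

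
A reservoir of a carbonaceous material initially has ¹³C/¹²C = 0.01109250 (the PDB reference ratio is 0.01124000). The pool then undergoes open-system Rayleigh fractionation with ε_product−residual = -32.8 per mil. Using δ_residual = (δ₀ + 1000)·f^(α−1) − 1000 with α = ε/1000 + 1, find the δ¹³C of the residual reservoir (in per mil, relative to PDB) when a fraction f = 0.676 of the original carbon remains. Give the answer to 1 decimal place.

-0.4 per mil

δ₀ = (0.01109250/0.01124000 − 1)×1000 = (0.986877 − 1)×1000 = -13.123 per mil
α − 1 = ε/1000 = -0.0328
f^(α−1) = 0.676^(-0.0328) = 1.012926
δ_res = (-13.123 + 1000) × 1.012926 − 1000 = 999.634 − 1000 = -0.37 per mil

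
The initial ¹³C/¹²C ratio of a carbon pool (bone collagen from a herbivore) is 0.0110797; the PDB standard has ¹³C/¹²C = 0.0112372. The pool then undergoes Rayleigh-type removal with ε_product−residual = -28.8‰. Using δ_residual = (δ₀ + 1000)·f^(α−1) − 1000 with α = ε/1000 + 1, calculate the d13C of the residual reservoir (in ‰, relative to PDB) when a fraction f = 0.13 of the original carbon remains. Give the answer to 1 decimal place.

45.7‰

δ₀ = (0.0110797/0.0112372 − 1)×1000 = (0.985984 − 1)×1000 = -14.016‰
α − 1 = ε/1000 = -0.0288
f^(α−1) = 0.13^(-0.0288) = 1.060519
δ_res = (-14.016 + 1000) × 1.060519 − 1000 = 1045.655 − 1000 = 45.65‰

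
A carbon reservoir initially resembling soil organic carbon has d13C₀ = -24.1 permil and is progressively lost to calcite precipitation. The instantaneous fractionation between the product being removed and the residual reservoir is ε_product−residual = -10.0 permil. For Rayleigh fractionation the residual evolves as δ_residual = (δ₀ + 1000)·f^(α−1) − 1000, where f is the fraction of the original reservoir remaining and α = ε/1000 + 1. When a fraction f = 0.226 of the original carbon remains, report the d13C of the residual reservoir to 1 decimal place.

-9.5 permil

Rayleigh residual: δ_res = (δ₀ + 1000)·f^(α−1) − 1000
α = ε/1000 + 1 = 0.99000, so α − 1 = -0.01000
f^(α−1) = 0.226^(-0.01000) = 1.014983
δ_res = (-24.1 + 1000) × 1.014983 − 1000 = 990.522 − 1000 = -9.48 permil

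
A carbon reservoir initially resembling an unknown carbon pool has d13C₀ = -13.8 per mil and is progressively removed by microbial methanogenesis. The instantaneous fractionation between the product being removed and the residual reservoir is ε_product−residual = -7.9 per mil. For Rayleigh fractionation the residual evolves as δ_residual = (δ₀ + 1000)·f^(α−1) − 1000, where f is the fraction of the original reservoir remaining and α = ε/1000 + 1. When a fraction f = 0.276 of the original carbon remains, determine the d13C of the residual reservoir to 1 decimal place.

-3.7 per mil

Rayleigh residual: δ_res = (δ₀ + 1000)·f^(α−1) − 1000
α = ε/1000 + 1 = 0.99210, so α − 1 = -0.00790
f^(α−1) = 0.276^(-0.00790) = 1.010222
δ_res = (-13.8 + 1000) × 1.010222 − 1000 = 996.281 − 1000 = -3.72 per mil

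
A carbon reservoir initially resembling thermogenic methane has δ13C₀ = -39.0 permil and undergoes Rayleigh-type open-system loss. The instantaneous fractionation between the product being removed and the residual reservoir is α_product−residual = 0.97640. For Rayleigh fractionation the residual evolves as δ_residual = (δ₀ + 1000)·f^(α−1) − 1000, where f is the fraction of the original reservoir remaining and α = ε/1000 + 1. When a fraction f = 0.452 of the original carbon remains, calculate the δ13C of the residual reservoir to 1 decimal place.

-20.8 permil

Rayleigh residual: δ_res = (δ₀ + 1000)·f^(α−1) − 1000
α − 1 = -0.02360
f^(α−1) = 0.452^(-0.02360) = 1.018917
δ_res = (-39.0 + 1000) × 1.018917 − 1000 = 979.179 − 1000 = -20.82 permil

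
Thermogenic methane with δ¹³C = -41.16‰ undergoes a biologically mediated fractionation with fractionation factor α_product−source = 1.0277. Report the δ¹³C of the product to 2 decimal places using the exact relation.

δ_product = (δ_source + 1000)·α − 1000
δ_product = (-41.16 + 1000) × 1.0277 − 1000
δ_product = 985.400 − 1000 = -14.600‰

-14.60‰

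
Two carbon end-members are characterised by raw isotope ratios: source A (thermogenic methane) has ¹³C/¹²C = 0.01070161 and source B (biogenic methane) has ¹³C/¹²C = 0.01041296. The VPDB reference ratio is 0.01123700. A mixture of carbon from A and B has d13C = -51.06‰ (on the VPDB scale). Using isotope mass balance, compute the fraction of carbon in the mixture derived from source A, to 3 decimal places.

0.867

δ_A = (0.01070161/0.01123700 − 1)×1000 = (0.952355 − 1)×1000 = -47.645‰
δ_B = (0.01041296/0.01123700 − 1)×1000 = (0.926667 − 1)×1000 = -73.333‰
f_A = (δ_mix − δ_B)/(δ_A − δ_B) = (-51.06 − (-73.333))/(-47.645 − (-73.333))
f_A = 22.273 / 25.687 = 0.8671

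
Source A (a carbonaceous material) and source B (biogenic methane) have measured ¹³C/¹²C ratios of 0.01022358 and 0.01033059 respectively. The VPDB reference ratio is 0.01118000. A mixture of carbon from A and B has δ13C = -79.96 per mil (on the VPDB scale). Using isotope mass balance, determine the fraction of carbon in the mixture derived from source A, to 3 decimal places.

0.416

δ_A = (0.01022358/0.01118000 − 1)×1000 = (0.914453 − 1)×1000 = -85.547 per mil
δ_B = (0.01033059/0.01118000 − 1)×1000 = (0.924024 − 1)×1000 = -75.976 per mil
f_A = (δ_mix − δ_B)/(δ_A − δ_B) = (-79.96 − (-75.976))/(-85.547 − (-75.976))
f_A = -3.984 / -9.572 = 0.4162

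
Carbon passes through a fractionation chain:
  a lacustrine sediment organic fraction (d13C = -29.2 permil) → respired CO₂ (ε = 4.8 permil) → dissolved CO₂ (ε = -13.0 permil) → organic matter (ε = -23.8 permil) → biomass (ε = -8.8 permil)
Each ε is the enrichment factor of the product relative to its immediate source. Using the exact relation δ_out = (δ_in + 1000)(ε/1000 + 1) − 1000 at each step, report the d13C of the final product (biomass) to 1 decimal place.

step 1: δ = (-29.20 + 1000)·(4.8/1000 + 1) − 1000 = -24.54 permil
step 2: δ = (-24.54 + 1000)·(-13.0/1000 + 1) − 1000 = -37.22 permil
step 3: δ = (-37.22 + 1000)·(-23.8/1000 + 1) − 1000 = -60.14 permil
step 4: δ = (-60.14 + 1000)·(-8.8/1000 + 1) − 1000 = -68.41 permil

-68.4 permil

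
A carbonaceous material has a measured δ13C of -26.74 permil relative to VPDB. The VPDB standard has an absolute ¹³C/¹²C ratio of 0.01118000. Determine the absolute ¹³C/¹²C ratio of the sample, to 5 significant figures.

0.010881

R_sample = R_standard × (δ13C/1000 + 1)
R_sample = 0.01118000 × (-26.74/1000 + 1) = 0.01118000 × 0.973260
R_sample = 0.0108810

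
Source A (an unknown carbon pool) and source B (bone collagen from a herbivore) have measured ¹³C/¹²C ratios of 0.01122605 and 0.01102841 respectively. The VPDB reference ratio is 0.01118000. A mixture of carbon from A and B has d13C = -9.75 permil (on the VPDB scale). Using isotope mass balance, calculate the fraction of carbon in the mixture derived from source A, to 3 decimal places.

0.215

δ_A = (0.01122605/0.01118000 − 1)×1000 = (1.004119 − 1)×1000 = 4.119 permil
δ_B = (0.01102841/0.01118000 − 1)×1000 = (0.986441 − 1)×1000 = -13.559 permil
f_A = (δ_mix − δ_B)/(δ_A − δ_B) = (-9.75 − (-13.559))/(4.119 − (-13.559))
f_A = 3.809 / 17.678 = 0.2155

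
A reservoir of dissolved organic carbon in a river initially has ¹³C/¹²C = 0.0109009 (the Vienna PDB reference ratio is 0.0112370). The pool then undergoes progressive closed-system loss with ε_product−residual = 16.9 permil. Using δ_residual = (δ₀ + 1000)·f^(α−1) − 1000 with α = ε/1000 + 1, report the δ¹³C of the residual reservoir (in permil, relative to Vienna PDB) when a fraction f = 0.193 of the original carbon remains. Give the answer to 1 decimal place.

-56.5 permil

δ₀ = (0.0109009/0.0112370 − 1)×1000 = (0.970090 − 1)×1000 = -29.910 permil
α − 1 = ε/1000 = 0.0169
f^(α−1) = 0.193^(0.0169) = 0.972581
δ_res = (-29.910 + 1000) × 0.972581 − 1000 = 943.491 − 1000 = -56.51 permil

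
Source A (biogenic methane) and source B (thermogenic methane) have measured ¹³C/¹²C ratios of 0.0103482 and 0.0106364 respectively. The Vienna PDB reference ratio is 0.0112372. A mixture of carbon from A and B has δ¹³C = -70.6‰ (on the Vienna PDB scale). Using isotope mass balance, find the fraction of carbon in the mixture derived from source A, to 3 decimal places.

0.668

δ_A = (0.0103482/0.0112372 − 1)×1000 = (0.920888 − 1)×1000 = -79.112‰
δ_B = (0.0106364/0.0112372 − 1)×1000 = (0.946535 − 1)×1000 = -53.465‰
f_A = (δ_mix − δ_B)/(δ_A − δ_B) = (-70.6 − (-53.465))/(-79.112 − (-53.465))
f_A = -17.135 / -25.647 = 0.6681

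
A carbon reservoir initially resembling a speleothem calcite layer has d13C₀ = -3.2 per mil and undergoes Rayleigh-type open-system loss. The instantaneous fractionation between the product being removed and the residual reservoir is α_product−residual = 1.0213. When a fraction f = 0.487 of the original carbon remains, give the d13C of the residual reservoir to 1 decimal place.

-18.4 per mil

Rayleigh residual: δ_res = (δ₀ + 1000)·f^(α−1) − 1000
α − 1 = 0.02130
f^(α−1) = 0.487^(0.02130) = 0.984792
δ_res = (-3.2 + 1000) × 0.984792 − 1000 = 981.640 − 1000 = -18.36 per mil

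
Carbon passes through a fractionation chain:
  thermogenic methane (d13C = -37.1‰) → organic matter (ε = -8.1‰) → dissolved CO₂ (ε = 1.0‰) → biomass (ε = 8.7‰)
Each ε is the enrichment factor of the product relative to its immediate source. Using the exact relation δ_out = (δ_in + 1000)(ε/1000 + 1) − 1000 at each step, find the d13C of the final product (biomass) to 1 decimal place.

step 1: δ = (-37.10 + 1000)·(-8.1/1000 + 1) − 1000 = -44.90‰
step 2: δ = (-44.90 + 1000)·(1.0/1000 + 1) − 1000 = -43.94‰
step 3: δ = (-43.94 + 1000)·(8.7/1000 + 1) − 1000 = -35.63‰

-35.6‰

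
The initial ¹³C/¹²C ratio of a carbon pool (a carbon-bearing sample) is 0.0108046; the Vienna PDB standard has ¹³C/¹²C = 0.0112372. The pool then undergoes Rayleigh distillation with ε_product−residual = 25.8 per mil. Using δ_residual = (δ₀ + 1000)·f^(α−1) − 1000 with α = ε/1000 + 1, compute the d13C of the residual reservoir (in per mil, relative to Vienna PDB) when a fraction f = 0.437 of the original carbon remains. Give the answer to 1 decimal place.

-58.8 per mil

δ₀ = (0.0108046/0.0112372 − 1)×1000 = (0.961503 − 1)×1000 = -38.497 per mil
α − 1 = ε/1000 = 0.0258
f^(α−1) = 0.437^(0.0258) = 0.978869
δ_res = (-38.497 + 1000) × 0.978869 − 1000 = 941.185 − 1000 = -58.81 per mil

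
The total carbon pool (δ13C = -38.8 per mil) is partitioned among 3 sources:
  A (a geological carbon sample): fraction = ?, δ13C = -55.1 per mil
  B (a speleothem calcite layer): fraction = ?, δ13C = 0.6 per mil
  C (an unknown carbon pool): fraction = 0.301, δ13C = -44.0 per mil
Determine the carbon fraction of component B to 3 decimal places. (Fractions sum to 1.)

Let f_B and f_A be the unknown fractions; fractions sum to 1 so f_B + f_A = 0.699.
Mass balance: Σ fᵢ·δᵢ = δ_bulk ⇒ f_B·(0.6) + f_A·(-55.1) = -38.8 − (-13.244) = -25.556
Substitute f_A = 0.699 − f_B:
f_B·(0.6 − -55.1) = -25.556 − 0.699×(-55.1) = 12.959
f_B = 12.959 / 55.7 = 0.2327

0.233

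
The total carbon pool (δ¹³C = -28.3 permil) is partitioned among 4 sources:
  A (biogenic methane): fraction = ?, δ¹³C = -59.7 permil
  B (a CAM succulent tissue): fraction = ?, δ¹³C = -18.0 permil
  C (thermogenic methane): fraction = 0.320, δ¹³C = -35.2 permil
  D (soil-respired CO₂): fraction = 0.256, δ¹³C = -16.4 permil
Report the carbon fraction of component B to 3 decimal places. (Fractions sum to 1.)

0.299

Let f_B and f_A be the unknown fractions; fractions sum to 1 so f_B + f_A = 0.424.
Mass balance: Σ fᵢ·δᵢ = δ_bulk ⇒ f_B·(-18.0) + f_A·(-59.7) = -28.3 − (-15.462) = -12.838
Substitute f_A = 0.424 − f_B:
f_B·(-18.0 − -59.7) = -12.838 − 0.424×(-59.7) = 12.475
f_B = 12.475 / 41.7 = 0.2992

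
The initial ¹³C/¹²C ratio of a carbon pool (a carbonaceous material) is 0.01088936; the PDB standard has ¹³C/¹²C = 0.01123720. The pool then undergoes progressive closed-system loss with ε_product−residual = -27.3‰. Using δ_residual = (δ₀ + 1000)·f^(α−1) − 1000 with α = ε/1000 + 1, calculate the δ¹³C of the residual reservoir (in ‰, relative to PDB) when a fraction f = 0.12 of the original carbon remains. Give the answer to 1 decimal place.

26.8‰

δ₀ = (0.01088936/0.01123720 − 1)×1000 = (0.969046 − 1)×1000 = -30.954‰
α − 1 = ε/1000 = -0.0273
f^(α−1) = 0.12^(-0.0273) = 1.059591
δ_res = (-30.954 + 1000) × 1.059591 − 1000 = 1026.792 − 1000 = 26.79‰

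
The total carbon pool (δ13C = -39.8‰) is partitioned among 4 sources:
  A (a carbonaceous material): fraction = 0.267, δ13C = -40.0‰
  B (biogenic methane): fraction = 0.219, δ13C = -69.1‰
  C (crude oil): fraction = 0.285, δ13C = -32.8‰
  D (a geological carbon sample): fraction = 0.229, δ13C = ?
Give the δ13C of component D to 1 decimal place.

-20.3‰

Isotope mass balance: δ_bulk = Σ fᵢ·δᵢ.
-39.8 = 0.267×(-40.0) + 0.219×(-69.1) + 0.285×(-32.8) + 0.229×δ_D
0.229·δ_D = -39.8 − (-35.161) = -4.639
δ_D = -4.639 / 0.229 = -20.26‰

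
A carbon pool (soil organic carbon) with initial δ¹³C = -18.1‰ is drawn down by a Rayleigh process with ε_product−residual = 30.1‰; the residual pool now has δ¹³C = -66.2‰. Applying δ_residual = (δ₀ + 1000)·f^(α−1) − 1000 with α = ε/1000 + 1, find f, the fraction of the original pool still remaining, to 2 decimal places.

0.19

α − 1 = ε/1000 = 0.0301
(δ_res + 1000)/(δ₀ + 1000) = (-66.2 + 1000)/(-18.1 + 1000) = 933.8/981.9 = 0.951013
f = 0.951013^(1/0.0301) = exp(ln(0.951013)/0.0301) = exp(-0.05023/0.0301)
f = exp(-1.6687) = 0.1885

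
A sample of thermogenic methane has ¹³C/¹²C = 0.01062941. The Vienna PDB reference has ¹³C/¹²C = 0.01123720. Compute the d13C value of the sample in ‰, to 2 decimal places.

-54.09‰

d13C = (R_sample / R_standard − 1) × 1000
R_sample / R_standard = 0.01062941 / 0.01123720 = 0.945913
d13C = (0.945913 − 1) × 1000 = -54.087‰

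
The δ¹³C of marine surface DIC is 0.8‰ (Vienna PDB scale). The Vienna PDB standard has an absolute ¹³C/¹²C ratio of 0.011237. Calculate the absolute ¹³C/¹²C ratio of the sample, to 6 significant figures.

R_sample = R_standard × (δ¹³C/1000 + 1)
R_sample = 0.011237 × (0.8/1000 + 1) = 0.011237 × 1.000800
R_sample = 0.0112460

0.0112460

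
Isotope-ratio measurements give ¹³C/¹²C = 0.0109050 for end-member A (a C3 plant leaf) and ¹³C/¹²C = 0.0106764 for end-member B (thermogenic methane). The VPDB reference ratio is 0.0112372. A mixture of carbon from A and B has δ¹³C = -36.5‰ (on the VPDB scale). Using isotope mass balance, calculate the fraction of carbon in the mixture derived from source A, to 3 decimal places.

0.659

δ_A = (0.0109050/0.0112372 − 1)×1000 = (0.970437 − 1)×1000 = -29.563‰
δ_B = (0.0106764/0.0112372 − 1)×1000 = (0.950094 − 1)×1000 = -49.906‰
f_A = (δ_mix − δ_B)/(δ_A − δ_B) = (-36.5 − (-49.906))/(-29.563 − (-49.906))
f_A = 13.406 / 20.343 = 0.6590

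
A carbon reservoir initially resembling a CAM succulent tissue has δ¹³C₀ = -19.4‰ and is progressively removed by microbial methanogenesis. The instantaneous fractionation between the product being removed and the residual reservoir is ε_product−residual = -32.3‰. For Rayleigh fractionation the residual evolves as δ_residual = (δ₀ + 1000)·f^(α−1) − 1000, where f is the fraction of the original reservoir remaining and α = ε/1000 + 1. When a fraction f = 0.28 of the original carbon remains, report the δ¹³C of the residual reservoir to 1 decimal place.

21.8‰

Rayleigh residual: δ_res = (δ₀ + 1000)·f^(α−1) − 1000
α = ε/1000 + 1 = 0.96770, so α − 1 = -0.03230
f^(α−1) = 0.28^(-0.03230) = 1.041974
δ_res = (-19.4 + 1000) × 1.041974 − 1000 = 1021.760 − 1000 = 21.76‰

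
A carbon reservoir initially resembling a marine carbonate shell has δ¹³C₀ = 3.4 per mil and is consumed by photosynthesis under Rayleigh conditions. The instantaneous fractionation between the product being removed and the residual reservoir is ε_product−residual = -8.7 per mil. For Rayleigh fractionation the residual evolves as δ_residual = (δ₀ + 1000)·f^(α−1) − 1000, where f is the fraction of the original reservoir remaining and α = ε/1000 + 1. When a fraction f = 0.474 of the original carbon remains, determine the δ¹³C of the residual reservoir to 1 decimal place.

Rayleigh residual: δ_res = (δ₀ + 1000)·f^(α−1) − 1000
α = ε/1000 + 1 = 0.99130, so α − 1 = -0.00870
f^(α−1) = 0.474^(-0.00870) = 1.006516
δ_res = (3.4 + 1000) × 1.006516 − 1000 = 1009.938 − 1000 = 9.94 per mil

9.9 per mil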